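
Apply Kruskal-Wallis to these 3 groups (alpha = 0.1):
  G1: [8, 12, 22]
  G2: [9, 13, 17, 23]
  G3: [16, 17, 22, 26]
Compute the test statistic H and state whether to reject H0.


Step 1: Combine all N = 11 observations and assign midranks.
sorted (value, group, rank): (8,G1,1), (9,G2,2), (12,G1,3), (13,G2,4), (16,G3,5), (17,G2,6.5), (17,G3,6.5), (22,G1,8.5), (22,G3,8.5), (23,G2,10), (26,G3,11)
Step 2: Sum ranks within each group.
R_1 = 12.5 (n_1 = 3)
R_2 = 22.5 (n_2 = 4)
R_3 = 31 (n_3 = 4)
Step 3: H = 12/(N(N+1)) * sum(R_i^2/n_i) - 3(N+1)
     = 12/(11*12) * (12.5^2/3 + 22.5^2/4 + 31^2/4) - 3*12
     = 0.090909 * 418.896 - 36
     = 2.081439.
Step 4: Ties present; correction factor C = 1 - 12/(11^3 - 11) = 0.990909. Corrected H = 2.081439 / 0.990909 = 2.100535.
Step 5: Under H0, H ~ chi^2(2); p-value = 0.349844.
Step 6: alpha = 0.1. fail to reject H0.

H = 2.1005, df = 2, p = 0.349844, fail to reject H0.


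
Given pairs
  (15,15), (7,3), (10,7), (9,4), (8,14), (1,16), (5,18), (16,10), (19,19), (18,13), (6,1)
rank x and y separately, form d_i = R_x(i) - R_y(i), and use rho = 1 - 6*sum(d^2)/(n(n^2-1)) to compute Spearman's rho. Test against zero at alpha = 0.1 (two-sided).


Step 1: Rank x and y separately (midranks; no ties here).
rank(x): 15->8, 7->4, 10->7, 9->6, 8->5, 1->1, 5->2, 16->9, 19->11, 18->10, 6->3
rank(y): 15->8, 3->2, 7->4, 4->3, 14->7, 16->9, 18->10, 10->5, 19->11, 13->6, 1->1
Step 2: d_i = R_x(i) - R_y(i); compute d_i^2.
  (8-8)^2=0, (4-2)^2=4, (7-4)^2=9, (6-3)^2=9, (5-7)^2=4, (1-9)^2=64, (2-10)^2=64, (9-5)^2=16, (11-11)^2=0, (10-6)^2=16, (3-1)^2=4
sum(d^2) = 190.
Step 3: rho = 1 - 6*190 / (11*(11^2 - 1)) = 1 - 1140/1320 = 0.136364.
Step 4: Under H0, t = rho * sqrt((n-2)/(1-rho^2)) = 0.4129 ~ t(9).
Step 5: Two-sided p-value from the t-distribution with 9 df = 0.689309.
Step 6: alpha = 0.1. fail to reject H0.

rho = 0.1364, p = 0.689309, fail to reject H0 at alpha = 0.1.


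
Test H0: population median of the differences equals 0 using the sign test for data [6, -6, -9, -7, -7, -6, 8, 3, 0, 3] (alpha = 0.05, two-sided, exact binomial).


Step 1: Discard zero differences. Original n = 10; n_eff = number of nonzero differences = 9.
Nonzero differences (with sign): +6, -6, -9, -7, -7, -6, +8, +3, +3
Step 2: Count signs: positive = 4, negative = 5.
Step 3: Under H0: P(positive) = 0.5, so the number of positives S ~ Bin(9, 0.5).
Step 4: Two-sided exact p-value = sum of Bin(9,0.5) probabilities at or below the observed probability = 1.000000.
Step 5: alpha = 0.05. fail to reject H0.

n_eff = 9, pos = 4, neg = 5, p = 1.000000, fail to reject H0.


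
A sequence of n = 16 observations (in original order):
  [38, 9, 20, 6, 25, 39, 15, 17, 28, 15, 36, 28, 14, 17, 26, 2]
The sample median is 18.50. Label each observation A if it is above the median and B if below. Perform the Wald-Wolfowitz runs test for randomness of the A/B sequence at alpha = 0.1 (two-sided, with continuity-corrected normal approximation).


Step 1: Compute median = 18.50; label A = above, B = below.
Labels in order: ABABAABBABAABBAB  (n_A = 8, n_B = 8)
Step 2: Count runs R = 12.
Step 3: Under H0 (random ordering), E[R] = 2*n_A*n_B/(n_A+n_B) + 1 = 2*8*8/16 + 1 = 9.0000.
        Var[R] = 2*n_A*n_B*(2*n_A*n_B - n_A - n_B) / ((n_A+n_B)^2 * (n_A+n_B-1)) = 14336/3840 = 3.7333.
        SD[R] = 1.9322.
Step 4: Continuity-corrected z = (R - 0.5 - E[R]) / SD[R] = (12 - 0.5 - 9.0000) / 1.9322 = 1.2939.
Step 5: Two-sided p-value via normal approximation = 2*(1 - Phi(|z|)) = 0.195709.
Step 6: alpha = 0.1. fail to reject H0.

R = 12, z = 1.2939, p = 0.195709, fail to reject H0.


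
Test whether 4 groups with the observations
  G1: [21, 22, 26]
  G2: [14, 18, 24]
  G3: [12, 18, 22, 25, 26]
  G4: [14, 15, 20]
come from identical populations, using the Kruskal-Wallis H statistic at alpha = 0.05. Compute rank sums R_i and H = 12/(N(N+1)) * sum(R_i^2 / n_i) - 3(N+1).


Step 1: Combine all N = 14 observations and assign midranks.
sorted (value, group, rank): (12,G3,1), (14,G2,2.5), (14,G4,2.5), (15,G4,4), (18,G2,5.5), (18,G3,5.5), (20,G4,7), (21,G1,8), (22,G1,9.5), (22,G3,9.5), (24,G2,11), (25,G3,12), (26,G1,13.5), (26,G3,13.5)
Step 2: Sum ranks within each group.
R_1 = 31 (n_1 = 3)
R_2 = 19 (n_2 = 3)
R_3 = 41.5 (n_3 = 5)
R_4 = 13.5 (n_4 = 3)
Step 3: H = 12/(N(N+1)) * sum(R_i^2/n_i) - 3(N+1)
     = 12/(14*15) * (31^2/3 + 19^2/3 + 41.5^2/5 + 13.5^2/3) - 3*15
     = 0.057143 * 845.867 - 45
     = 3.335238.
Step 4: Ties present; correction factor C = 1 - 24/(14^3 - 14) = 0.991209. Corrected H = 3.335238 / 0.991209 = 3.364819.
Step 5: Under H0, H ~ chi^2(3); p-value = 0.338722.
Step 6: alpha = 0.05. fail to reject H0.

H = 3.3648, df = 3, p = 0.338722, fail to reject H0.


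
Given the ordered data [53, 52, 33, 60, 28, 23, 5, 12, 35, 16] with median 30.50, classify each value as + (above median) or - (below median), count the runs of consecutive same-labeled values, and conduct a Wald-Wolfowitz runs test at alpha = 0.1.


Step 1: Compute median = 30.50; label A = above, B = below.
Labels in order: AAAABBBBAB  (n_A = 5, n_B = 5)
Step 2: Count runs R = 4.
Step 3: Under H0 (random ordering), E[R] = 2*n_A*n_B/(n_A+n_B) + 1 = 2*5*5/10 + 1 = 6.0000.
        Var[R] = 2*n_A*n_B*(2*n_A*n_B - n_A - n_B) / ((n_A+n_B)^2 * (n_A+n_B-1)) = 2000/900 = 2.2222.
        SD[R] = 1.4907.
Step 4: Continuity-corrected z = (R + 0.5 - E[R]) / SD[R] = (4 + 0.5 - 6.0000) / 1.4907 = -1.0062.
Step 5: Two-sided p-value via normal approximation = 2*(1 - Phi(|z|)) = 0.314305.
Step 6: alpha = 0.1. fail to reject H0.

R = 4, z = -1.0062, p = 0.314305, fail to reject H0.


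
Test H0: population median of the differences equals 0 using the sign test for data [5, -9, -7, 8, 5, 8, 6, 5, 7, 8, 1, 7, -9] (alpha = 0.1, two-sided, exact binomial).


Step 1: Discard zero differences. Original n = 13; n_eff = number of nonzero differences = 13.
Nonzero differences (with sign): +5, -9, -7, +8, +5, +8, +6, +5, +7, +8, +1, +7, -9
Step 2: Count signs: positive = 10, negative = 3.
Step 3: Under H0: P(positive) = 0.5, so the number of positives S ~ Bin(13, 0.5).
Step 4: Two-sided exact p-value = sum of Bin(13,0.5) probabilities at or below the observed probability = 0.092285.
Step 5: alpha = 0.1. reject H0.

n_eff = 13, pos = 10, neg = 3, p = 0.092285, reject H0.


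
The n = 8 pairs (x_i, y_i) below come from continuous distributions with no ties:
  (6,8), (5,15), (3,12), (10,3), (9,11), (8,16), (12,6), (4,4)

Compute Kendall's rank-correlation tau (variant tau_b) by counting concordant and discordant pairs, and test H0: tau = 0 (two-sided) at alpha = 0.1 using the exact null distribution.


Step 1: Enumerate the 28 unordered pairs (i,j) with i<j and classify each by sign(x_j-x_i) * sign(y_j-y_i).
  (1,2):dx=-1,dy=+7->D; (1,3):dx=-3,dy=+4->D; (1,4):dx=+4,dy=-5->D; (1,5):dx=+3,dy=+3->C
  (1,6):dx=+2,dy=+8->C; (1,7):dx=+6,dy=-2->D; (1,8):dx=-2,dy=-4->C; (2,3):dx=-2,dy=-3->C
  (2,4):dx=+5,dy=-12->D; (2,5):dx=+4,dy=-4->D; (2,6):dx=+3,dy=+1->C; (2,7):dx=+7,dy=-9->D
  (2,8):dx=-1,dy=-11->C; (3,4):dx=+7,dy=-9->D; (3,5):dx=+6,dy=-1->D; (3,6):dx=+5,dy=+4->C
  (3,7):dx=+9,dy=-6->D; (3,8):dx=+1,dy=-8->D; (4,5):dx=-1,dy=+8->D; (4,6):dx=-2,dy=+13->D
  (4,7):dx=+2,dy=+3->C; (4,8):dx=-6,dy=+1->D; (5,6):dx=-1,dy=+5->D; (5,7):dx=+3,dy=-5->D
  (5,8):dx=-5,dy=-7->C; (6,7):dx=+4,dy=-10->D; (6,8):dx=-4,dy=-12->C; (7,8):dx=-8,dy=-2->C
Step 2: C = 11, D = 17, total pairs = 28.
Step 3: tau = (C - D)/(n(n-1)/2) = (11 - 17)/28 = -0.214286.
Step 4: Exact two-sided p-value (enumerate n! = 40320 permutations of y under H0): p = 0.548413.
Step 5: alpha = 0.1. fail to reject H0.

tau_b = -0.2143 (C=11, D=17), p = 0.548413, fail to reject H0.


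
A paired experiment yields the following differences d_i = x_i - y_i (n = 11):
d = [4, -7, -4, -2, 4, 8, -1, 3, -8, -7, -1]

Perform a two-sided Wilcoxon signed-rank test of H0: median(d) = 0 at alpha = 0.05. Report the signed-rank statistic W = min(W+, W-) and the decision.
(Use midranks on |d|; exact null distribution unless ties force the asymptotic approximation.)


Step 1: Drop any zero differences (none here) and take |d_i|.
|d| = [4, 7, 4, 2, 4, 8, 1, 3, 8, 7, 1]
Step 2: Midrank |d_i| (ties get averaged ranks).
ranks: |4|->6, |7|->8.5, |4|->6, |2|->3, |4|->6, |8|->10.5, |1|->1.5, |3|->4, |8|->10.5, |7|->8.5, |1|->1.5
Step 3: Attach original signs; sum ranks with positive sign and with negative sign.
W+ = 6 + 6 + 10.5 + 4 = 26.5
W- = 8.5 + 6 + 3 + 1.5 + 10.5 + 8.5 + 1.5 = 39.5
(Check: W+ + W- = 66 should equal n(n+1)/2 = 66.)
Step 4: Test statistic W = min(W+, W-) = 26.5.
Step 5: Ties in |d|, so use the tie-corrected normal approximation.
        E[W] = n(n+1)/4 = 11*12/4 = 33.
        Tie groups: |d|=1 (t=2), |d|=4 (t=3), |d|=7 (t=2), |d|=8 (t=2); sum(t^3 - t) = 42.
        Var[W] = n(n+1)(2n+1)/24 - sum(t^3-t)/48 = 3036/24 - 42/48 = 125.625.
        z = (W - E[W]) / sqrt(Var[W]) = (26.5 - 33) / 11.2083 = -0.5799.
        Two-sided p = 2*Phi(z) = 0.561962.
Step 6: alpha = 0.05. fail to reject H0.

W+ = 26.5, W- = 39.5, W = min = 26.5, p = 0.561962, fail to reject H0.


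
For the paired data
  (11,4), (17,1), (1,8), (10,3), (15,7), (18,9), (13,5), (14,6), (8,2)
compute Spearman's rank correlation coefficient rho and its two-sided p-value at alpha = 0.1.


Step 1: Rank x and y separately (midranks; no ties here).
rank(x): 11->4, 17->8, 1->1, 10->3, 15->7, 18->9, 13->5, 14->6, 8->2
rank(y): 4->4, 1->1, 8->8, 3->3, 7->7, 9->9, 5->5, 6->6, 2->2
Step 2: d_i = R_x(i) - R_y(i); compute d_i^2.
  (4-4)^2=0, (8-1)^2=49, (1-8)^2=49, (3-3)^2=0, (7-7)^2=0, (9-9)^2=0, (5-5)^2=0, (6-6)^2=0, (2-2)^2=0
sum(d^2) = 98.
Step 3: rho = 1 - 6*98 / (9*(9^2 - 1)) = 1 - 588/720 = 0.183333.
Step 4: Under H0, t = rho * sqrt((n-2)/(1-rho^2)) = 0.4934 ~ t(7).
Step 5: Two-sided p-value from the t-distribution with 7 df = 0.636820.
Step 6: alpha = 0.1. fail to reject H0.

rho = 0.1833, p = 0.636820, fail to reject H0 at alpha = 0.1.


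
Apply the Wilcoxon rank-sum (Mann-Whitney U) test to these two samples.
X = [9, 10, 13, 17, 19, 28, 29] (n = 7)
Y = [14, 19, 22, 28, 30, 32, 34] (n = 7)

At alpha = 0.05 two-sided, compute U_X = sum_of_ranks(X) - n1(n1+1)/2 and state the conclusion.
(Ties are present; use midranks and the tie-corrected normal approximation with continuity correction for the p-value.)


Step 1: Combine and sort all 14 observations; assign midranks.
sorted (value, group): (9,X), (10,X), (13,X), (14,Y), (17,X), (19,X), (19,Y), (22,Y), (28,X), (28,Y), (29,X), (30,Y), (32,Y), (34,Y)
ranks: 9->1, 10->2, 13->3, 14->4, 17->5, 19->6.5, 19->6.5, 22->8, 28->9.5, 28->9.5, 29->11, 30->12, 32->13, 34->14
Step 2: Rank sum for X: R1 = 1 + 2 + 3 + 5 + 6.5 + 9.5 + 11 = 38.
Step 3: U_X = R1 - n1(n1+1)/2 = 38 - 7*8/2 = 38 - 28 = 10.
       U_Y = n1*n2 - U_X = 49 - 10 = 39.
Step 4: Ties are present, so use the tie-corrected normal approximation (with continuity correction) for the p-value.
Step 5: p-value = 0.073005; compare to alpha = 0.05. fail to reject H0.

U_X = 10, p = 0.073005, fail to reject H0 at alpha = 0.05.


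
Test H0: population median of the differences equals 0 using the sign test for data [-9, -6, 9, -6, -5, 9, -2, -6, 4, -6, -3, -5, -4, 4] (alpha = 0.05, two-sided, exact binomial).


Step 1: Discard zero differences. Original n = 14; n_eff = number of nonzero differences = 14.
Nonzero differences (with sign): -9, -6, +9, -6, -5, +9, -2, -6, +4, -6, -3, -5, -4, +4
Step 2: Count signs: positive = 4, negative = 10.
Step 3: Under H0: P(positive) = 0.5, so the number of positives S ~ Bin(14, 0.5).
Step 4: Two-sided exact p-value = sum of Bin(14,0.5) probabilities at or below the observed probability = 0.179565.
Step 5: alpha = 0.05. fail to reject H0.

n_eff = 14, pos = 4, neg = 10, p = 0.179565, fail to reject H0.


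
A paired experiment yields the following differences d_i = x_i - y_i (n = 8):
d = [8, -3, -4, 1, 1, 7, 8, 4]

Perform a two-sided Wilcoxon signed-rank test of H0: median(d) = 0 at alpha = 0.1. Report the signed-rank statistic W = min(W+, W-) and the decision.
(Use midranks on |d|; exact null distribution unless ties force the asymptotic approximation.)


Step 1: Drop any zero differences (none here) and take |d_i|.
|d| = [8, 3, 4, 1, 1, 7, 8, 4]
Step 2: Midrank |d_i| (ties get averaged ranks).
ranks: |8|->7.5, |3|->3, |4|->4.5, |1|->1.5, |1|->1.5, |7|->6, |8|->7.5, |4|->4.5
Step 3: Attach original signs; sum ranks with positive sign and with negative sign.
W+ = 7.5 + 1.5 + 1.5 + 6 + 7.5 + 4.5 = 28.5
W- = 3 + 4.5 = 7.5
(Check: W+ + W- = 36 should equal n(n+1)/2 = 36.)
Step 4: Test statistic W = min(W+, W-) = 7.5.
Step 5: Ties in |d|, so use the tie-corrected normal approximation.
        E[W] = n(n+1)/4 = 8*9/4 = 18.
        Tie groups: |d|=1 (t=2), |d|=4 (t=2), |d|=8 (t=2); sum(t^3 - t) = 18.
        Var[W] = n(n+1)(2n+1)/24 - sum(t^3-t)/48 = 1224/24 - 18/48 = 50.625.
        z = (W - E[W]) / sqrt(Var[W]) = (7.5 - 18) / 7.1151 = -1.4757.
        Two-sided p = 2*Phi(z) = 0.140017.
Step 6: alpha = 0.1. fail to reject H0.

W+ = 28.5, W- = 7.5, W = min = 7.5, p = 0.140017, fail to reject H0.


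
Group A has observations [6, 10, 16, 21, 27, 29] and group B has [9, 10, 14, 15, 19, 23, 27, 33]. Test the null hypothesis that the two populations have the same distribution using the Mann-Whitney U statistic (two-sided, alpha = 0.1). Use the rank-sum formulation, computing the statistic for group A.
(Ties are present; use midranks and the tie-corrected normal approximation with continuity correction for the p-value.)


Step 1: Combine and sort all 14 observations; assign midranks.
sorted (value, group): (6,X), (9,Y), (10,X), (10,Y), (14,Y), (15,Y), (16,X), (19,Y), (21,X), (23,Y), (27,X), (27,Y), (29,X), (33,Y)
ranks: 6->1, 9->2, 10->3.5, 10->3.5, 14->5, 15->6, 16->7, 19->8, 21->9, 23->10, 27->11.5, 27->11.5, 29->13, 33->14
Step 2: Rank sum for X: R1 = 1 + 3.5 + 7 + 9 + 11.5 + 13 = 45.
Step 3: U_X = R1 - n1(n1+1)/2 = 45 - 6*7/2 = 45 - 21 = 24.
       U_Y = n1*n2 - U_X = 48 - 24 = 24.
Step 4: Ties are present, so use the tie-corrected normal approximation (with continuity correction) for the p-value.
Step 5: p-value = 1.000000; compare to alpha = 0.1. fail to reject H0.

U_X = 24, p = 1.000000, fail to reject H0 at alpha = 0.1.


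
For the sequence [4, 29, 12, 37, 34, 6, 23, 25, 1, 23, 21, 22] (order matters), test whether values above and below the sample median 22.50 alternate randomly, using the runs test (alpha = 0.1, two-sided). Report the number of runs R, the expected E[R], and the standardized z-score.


Step 1: Compute median = 22.50; label A = above, B = below.
Labels in order: BABAABAABABB  (n_A = 6, n_B = 6)
Step 2: Count runs R = 9.
Step 3: Under H0 (random ordering), E[R] = 2*n_A*n_B/(n_A+n_B) + 1 = 2*6*6/12 + 1 = 7.0000.
        Var[R] = 2*n_A*n_B*(2*n_A*n_B - n_A - n_B) / ((n_A+n_B)^2 * (n_A+n_B-1)) = 4320/1584 = 2.7273.
        SD[R] = 1.6514.
Step 4: Continuity-corrected z = (R - 0.5 - E[R]) / SD[R] = (9 - 0.5 - 7.0000) / 1.6514 = 0.9083.
Step 5: Two-sided p-value via normal approximation = 2*(1 - Phi(|z|)) = 0.363722.
Step 6: alpha = 0.1. fail to reject H0.

R = 9, z = 0.9083, p = 0.363722, fail to reject H0.


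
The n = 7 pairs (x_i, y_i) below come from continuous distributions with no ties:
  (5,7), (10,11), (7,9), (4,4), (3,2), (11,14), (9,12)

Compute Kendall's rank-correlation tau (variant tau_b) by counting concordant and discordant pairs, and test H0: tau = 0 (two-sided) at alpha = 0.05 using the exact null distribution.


Step 1: Enumerate the 21 unordered pairs (i,j) with i<j and classify each by sign(x_j-x_i) * sign(y_j-y_i).
  (1,2):dx=+5,dy=+4->C; (1,3):dx=+2,dy=+2->C; (1,4):dx=-1,dy=-3->C; (1,5):dx=-2,dy=-5->C
  (1,6):dx=+6,dy=+7->C; (1,7):dx=+4,dy=+5->C; (2,3):dx=-3,dy=-2->C; (2,4):dx=-6,dy=-7->C
  (2,5):dx=-7,dy=-9->C; (2,6):dx=+1,dy=+3->C; (2,7):dx=-1,dy=+1->D; (3,4):dx=-3,dy=-5->C
  (3,5):dx=-4,dy=-7->C; (3,6):dx=+4,dy=+5->C; (3,7):dx=+2,dy=+3->C; (4,5):dx=-1,dy=-2->C
  (4,6):dx=+7,dy=+10->C; (4,7):dx=+5,dy=+8->C; (5,6):dx=+8,dy=+12->C; (5,7):dx=+6,dy=+10->C
  (6,7):dx=-2,dy=-2->C
Step 2: C = 20, D = 1, total pairs = 21.
Step 3: tau = (C - D)/(n(n-1)/2) = (20 - 1)/21 = 0.904762.
Step 4: Exact two-sided p-value (enumerate n! = 5040 permutations of y under H0): p = 0.002778.
Step 5: alpha = 0.05. reject H0.

tau_b = 0.9048 (C=20, D=1), p = 0.002778, reject H0.


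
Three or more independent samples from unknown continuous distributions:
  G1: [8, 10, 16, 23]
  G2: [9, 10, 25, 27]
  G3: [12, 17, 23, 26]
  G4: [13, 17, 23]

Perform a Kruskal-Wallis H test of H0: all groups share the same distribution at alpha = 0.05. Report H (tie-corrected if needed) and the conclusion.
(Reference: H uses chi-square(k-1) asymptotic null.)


Step 1: Combine all N = 15 observations and assign midranks.
sorted (value, group, rank): (8,G1,1), (9,G2,2), (10,G1,3.5), (10,G2,3.5), (12,G3,5), (13,G4,6), (16,G1,7), (17,G3,8.5), (17,G4,8.5), (23,G1,11), (23,G3,11), (23,G4,11), (25,G2,13), (26,G3,14), (27,G2,15)
Step 2: Sum ranks within each group.
R_1 = 22.5 (n_1 = 4)
R_2 = 33.5 (n_2 = 4)
R_3 = 38.5 (n_3 = 4)
R_4 = 25.5 (n_4 = 3)
Step 3: H = 12/(N(N+1)) * sum(R_i^2/n_i) - 3(N+1)
     = 12/(15*16) * (22.5^2/4 + 33.5^2/4 + 38.5^2/4 + 25.5^2/3) - 3*16
     = 0.050000 * 994.438 - 48
     = 1.721875.
Step 4: Ties present; correction factor C = 1 - 36/(15^3 - 15) = 0.989286. Corrected H = 1.721875 / 0.989286 = 1.740523.
Step 5: Under H0, H ~ chi^2(3); p-value = 0.627962.
Step 6: alpha = 0.05. fail to reject H0.

H = 1.7405, df = 3, p = 0.627962, fail to reject H0.


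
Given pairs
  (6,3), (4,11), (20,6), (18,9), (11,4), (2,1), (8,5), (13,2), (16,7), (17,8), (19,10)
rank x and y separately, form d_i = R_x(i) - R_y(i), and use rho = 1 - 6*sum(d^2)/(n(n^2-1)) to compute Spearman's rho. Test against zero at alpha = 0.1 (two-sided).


Step 1: Rank x and y separately (midranks; no ties here).
rank(x): 6->3, 4->2, 20->11, 18->9, 11->5, 2->1, 8->4, 13->6, 16->7, 17->8, 19->10
rank(y): 3->3, 11->11, 6->6, 9->9, 4->4, 1->1, 5->5, 2->2, 7->7, 8->8, 10->10
Step 2: d_i = R_x(i) - R_y(i); compute d_i^2.
  (3-3)^2=0, (2-11)^2=81, (11-6)^2=25, (9-9)^2=0, (5-4)^2=1, (1-1)^2=0, (4-5)^2=1, (6-2)^2=16, (7-7)^2=0, (8-8)^2=0, (10-10)^2=0
sum(d^2) = 124.
Step 3: rho = 1 - 6*124 / (11*(11^2 - 1)) = 1 - 744/1320 = 0.436364.
Step 4: Under H0, t = rho * sqrt((n-2)/(1-rho^2)) = 1.4549 ~ t(9).
Step 5: Two-sided p-value from the t-distribution with 9 df = 0.179665.
Step 6: alpha = 0.1. fail to reject H0.

rho = 0.4364, p = 0.179665, fail to reject H0 at alpha = 0.1.


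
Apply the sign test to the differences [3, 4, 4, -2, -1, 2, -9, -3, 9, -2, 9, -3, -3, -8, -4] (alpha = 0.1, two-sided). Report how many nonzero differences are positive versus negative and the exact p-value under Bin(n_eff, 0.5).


Step 1: Discard zero differences. Original n = 15; n_eff = number of nonzero differences = 15.
Nonzero differences (with sign): +3, +4, +4, -2, -1, +2, -9, -3, +9, -2, +9, -3, -3, -8, -4
Step 2: Count signs: positive = 6, negative = 9.
Step 3: Under H0: P(positive) = 0.5, so the number of positives S ~ Bin(15, 0.5).
Step 4: Two-sided exact p-value = sum of Bin(15,0.5) probabilities at or below the observed probability = 0.607239.
Step 5: alpha = 0.1. fail to reject H0.

n_eff = 15, pos = 6, neg = 9, p = 0.607239, fail to reject H0.


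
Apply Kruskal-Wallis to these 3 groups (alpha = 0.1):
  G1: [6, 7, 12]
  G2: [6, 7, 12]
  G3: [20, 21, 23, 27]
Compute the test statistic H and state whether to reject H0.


Step 1: Combine all N = 10 observations and assign midranks.
sorted (value, group, rank): (6,G1,1.5), (6,G2,1.5), (7,G1,3.5), (7,G2,3.5), (12,G1,5.5), (12,G2,5.5), (20,G3,7), (21,G3,8), (23,G3,9), (27,G3,10)
Step 2: Sum ranks within each group.
R_1 = 10.5 (n_1 = 3)
R_2 = 10.5 (n_2 = 3)
R_3 = 34 (n_3 = 4)
Step 3: H = 12/(N(N+1)) * sum(R_i^2/n_i) - 3(N+1)
     = 12/(10*11) * (10.5^2/3 + 10.5^2/3 + 34^2/4) - 3*11
     = 0.109091 * 362.5 - 33
     = 6.545455.
Step 4: Ties present; correction factor C = 1 - 18/(10^3 - 10) = 0.981818. Corrected H = 6.545455 / 0.981818 = 6.666667.
Step 5: Under H0, H ~ chi^2(2); p-value = 0.035674.
Step 6: alpha = 0.1. reject H0.

H = 6.6667, df = 2, p = 0.035674, reject H0.


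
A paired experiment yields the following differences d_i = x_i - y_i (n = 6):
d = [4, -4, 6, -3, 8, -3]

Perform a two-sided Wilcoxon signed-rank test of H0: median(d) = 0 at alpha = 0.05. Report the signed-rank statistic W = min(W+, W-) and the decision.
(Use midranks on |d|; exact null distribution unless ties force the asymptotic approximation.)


Step 1: Drop any zero differences (none here) and take |d_i|.
|d| = [4, 4, 6, 3, 8, 3]
Step 2: Midrank |d_i| (ties get averaged ranks).
ranks: |4|->3.5, |4|->3.5, |6|->5, |3|->1.5, |8|->6, |3|->1.5
Step 3: Attach original signs; sum ranks with positive sign and with negative sign.
W+ = 3.5 + 5 + 6 = 14.5
W- = 3.5 + 1.5 + 1.5 = 6.5
(Check: W+ + W- = 21 should equal n(n+1)/2 = 21.)
Step 4: Test statistic W = min(W+, W-) = 6.5.
Step 5: Ties in |d|, so use the tie-corrected normal approximation.
        E[W] = n(n+1)/4 = 6*7/4 = 10.5.
        Tie groups: |d|=3 (t=2), |d|=4 (t=2); sum(t^3 - t) = 12.
        Var[W] = n(n+1)(2n+1)/24 - sum(t^3-t)/48 = 546/24 - 12/48 = 22.5.
        z = (W - E[W]) / sqrt(Var[W]) = (6.5 - 10.5) / 4.7434 = -0.8433.
        Two-sided p = 2*Phi(z) = 0.399075.
Step 6: alpha = 0.05. fail to reject H0.

W+ = 14.5, W- = 6.5, W = min = 6.5, p = 0.399075, fail to reject H0.


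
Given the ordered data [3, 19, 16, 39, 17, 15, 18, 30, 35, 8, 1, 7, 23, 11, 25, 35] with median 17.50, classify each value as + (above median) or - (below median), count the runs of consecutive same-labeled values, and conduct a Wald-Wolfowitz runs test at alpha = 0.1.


Step 1: Compute median = 17.50; label A = above, B = below.
Labels in order: BABABBAAABBBABAA  (n_A = 8, n_B = 8)
Step 2: Count runs R = 10.
Step 3: Under H0 (random ordering), E[R] = 2*n_A*n_B/(n_A+n_B) + 1 = 2*8*8/16 + 1 = 9.0000.
        Var[R] = 2*n_A*n_B*(2*n_A*n_B - n_A - n_B) / ((n_A+n_B)^2 * (n_A+n_B-1)) = 14336/3840 = 3.7333.
        SD[R] = 1.9322.
Step 4: Continuity-corrected z = (R - 0.5 - E[R]) / SD[R] = (10 - 0.5 - 9.0000) / 1.9322 = 0.2588.
Step 5: Two-sided p-value via normal approximation = 2*(1 - Phi(|z|)) = 0.795809.
Step 6: alpha = 0.1. fail to reject H0.

R = 10, z = 0.2588, p = 0.795809, fail to reject H0.


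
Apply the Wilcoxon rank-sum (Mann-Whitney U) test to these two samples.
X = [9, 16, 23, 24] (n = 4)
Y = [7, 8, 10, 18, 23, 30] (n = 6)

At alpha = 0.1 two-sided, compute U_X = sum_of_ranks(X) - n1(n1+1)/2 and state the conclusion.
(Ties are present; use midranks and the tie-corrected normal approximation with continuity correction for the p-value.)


Step 1: Combine and sort all 10 observations; assign midranks.
sorted (value, group): (7,Y), (8,Y), (9,X), (10,Y), (16,X), (18,Y), (23,X), (23,Y), (24,X), (30,Y)
ranks: 7->1, 8->2, 9->3, 10->4, 16->5, 18->6, 23->7.5, 23->7.5, 24->9, 30->10
Step 2: Rank sum for X: R1 = 3 + 5 + 7.5 + 9 = 24.5.
Step 3: U_X = R1 - n1(n1+1)/2 = 24.5 - 4*5/2 = 24.5 - 10 = 14.5.
       U_Y = n1*n2 - U_X = 24 - 14.5 = 9.5.
Step 4: Ties are present, so use the tie-corrected normal approximation (with continuity correction) for the p-value.
Step 5: p-value = 0.668870; compare to alpha = 0.1. fail to reject H0.

U_X = 14.5, p = 0.668870, fail to reject H0 at alpha = 0.1.


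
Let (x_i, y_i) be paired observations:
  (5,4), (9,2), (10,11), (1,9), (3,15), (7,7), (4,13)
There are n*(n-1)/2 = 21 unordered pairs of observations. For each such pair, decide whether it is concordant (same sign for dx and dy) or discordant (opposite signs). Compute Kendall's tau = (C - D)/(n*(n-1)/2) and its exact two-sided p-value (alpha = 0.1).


Step 1: Enumerate the 21 unordered pairs (i,j) with i<j and classify each by sign(x_j-x_i) * sign(y_j-y_i).
  (1,2):dx=+4,dy=-2->D; (1,3):dx=+5,dy=+7->C; (1,4):dx=-4,dy=+5->D; (1,5):dx=-2,dy=+11->D
  (1,6):dx=+2,dy=+3->C; (1,7):dx=-1,dy=+9->D; (2,3):dx=+1,dy=+9->C; (2,4):dx=-8,dy=+7->D
  (2,5):dx=-6,dy=+13->D; (2,6):dx=-2,dy=+5->D; (2,7):dx=-5,dy=+11->D; (3,4):dx=-9,dy=-2->C
  (3,5):dx=-7,dy=+4->D; (3,6):dx=-3,dy=-4->C; (3,7):dx=-6,dy=+2->D; (4,5):dx=+2,dy=+6->C
  (4,6):dx=+6,dy=-2->D; (4,7):dx=+3,dy=+4->C; (5,6):dx=+4,dy=-8->D; (5,7):dx=+1,dy=-2->D
  (6,7):dx=-3,dy=+6->D
Step 2: C = 7, D = 14, total pairs = 21.
Step 3: tau = (C - D)/(n(n-1)/2) = (7 - 14)/21 = -0.333333.
Step 4: Exact two-sided p-value (enumerate n! = 5040 permutations of y under H0): p = 0.381349.
Step 5: alpha = 0.1. fail to reject H0.

tau_b = -0.3333 (C=7, D=14), p = 0.381349, fail to reject H0.


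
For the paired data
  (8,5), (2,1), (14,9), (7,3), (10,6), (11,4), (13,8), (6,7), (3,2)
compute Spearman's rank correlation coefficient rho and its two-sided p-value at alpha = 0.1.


Step 1: Rank x and y separately (midranks; no ties here).
rank(x): 8->5, 2->1, 14->9, 7->4, 10->6, 11->7, 13->8, 6->3, 3->2
rank(y): 5->5, 1->1, 9->9, 3->3, 6->6, 4->4, 8->8, 7->7, 2->2
Step 2: d_i = R_x(i) - R_y(i); compute d_i^2.
  (5-5)^2=0, (1-1)^2=0, (9-9)^2=0, (4-3)^2=1, (6-6)^2=0, (7-4)^2=9, (8-8)^2=0, (3-7)^2=16, (2-2)^2=0
sum(d^2) = 26.
Step 3: rho = 1 - 6*26 / (9*(9^2 - 1)) = 1 - 156/720 = 0.783333.
Step 4: Under H0, t = rho * sqrt((n-2)/(1-rho^2)) = 3.3341 ~ t(7).
Step 5: Two-sided p-value from the t-distribution with 7 df = 0.012520.
Step 6: alpha = 0.1. reject H0.

rho = 0.7833, p = 0.012520, reject H0 at alpha = 0.1.


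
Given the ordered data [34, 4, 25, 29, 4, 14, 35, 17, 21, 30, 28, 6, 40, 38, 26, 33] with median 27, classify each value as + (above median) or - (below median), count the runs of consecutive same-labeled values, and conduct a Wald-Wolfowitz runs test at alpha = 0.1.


Step 1: Compute median = 27; label A = above, B = below.
Labels in order: ABBABBABBAABAABA  (n_A = 8, n_B = 8)
Step 2: Count runs R = 11.
Step 3: Under H0 (random ordering), E[R] = 2*n_A*n_B/(n_A+n_B) + 1 = 2*8*8/16 + 1 = 9.0000.
        Var[R] = 2*n_A*n_B*(2*n_A*n_B - n_A - n_B) / ((n_A+n_B)^2 * (n_A+n_B-1)) = 14336/3840 = 3.7333.
        SD[R] = 1.9322.
Step 4: Continuity-corrected z = (R - 0.5 - E[R]) / SD[R] = (11 - 0.5 - 9.0000) / 1.9322 = 0.7763.
Step 5: Two-sided p-value via normal approximation = 2*(1 - Phi(|z|)) = 0.437558.
Step 6: alpha = 0.1. fail to reject H0.

R = 11, z = 0.7763, p = 0.437558, fail to reject H0.


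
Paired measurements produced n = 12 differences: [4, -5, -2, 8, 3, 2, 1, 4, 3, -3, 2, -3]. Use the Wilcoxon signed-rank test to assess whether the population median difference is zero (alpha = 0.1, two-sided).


Step 1: Drop any zero differences (none here) and take |d_i|.
|d| = [4, 5, 2, 8, 3, 2, 1, 4, 3, 3, 2, 3]
Step 2: Midrank |d_i| (ties get averaged ranks).
ranks: |4|->9.5, |5|->11, |2|->3, |8|->12, |3|->6.5, |2|->3, |1|->1, |4|->9.5, |3|->6.5, |3|->6.5, |2|->3, |3|->6.5
Step 3: Attach original signs; sum ranks with positive sign and with negative sign.
W+ = 9.5 + 12 + 6.5 + 3 + 1 + 9.5 + 6.5 + 3 = 51
W- = 11 + 3 + 6.5 + 6.5 = 27
(Check: W+ + W- = 78 should equal n(n+1)/2 = 78.)
Step 4: Test statistic W = min(W+, W-) = 27.
Step 5: Ties in |d|, so use the tie-corrected normal approximation.
        E[W] = n(n+1)/4 = 12*13/4 = 39.
        Tie groups: |d|=2 (t=3), |d|=3 (t=4), |d|=4 (t=2); sum(t^3 - t) = 90.
        Var[W] = n(n+1)(2n+1)/24 - sum(t^3-t)/48 = 3900/24 - 90/48 = 160.625.
        z = (W - E[W]) / sqrt(Var[W]) = (27 - 39) / 12.6738 = -0.9468.
        Two-sided p = 2*Phi(z) = 0.343722.
Step 6: alpha = 0.1. fail to reject H0.

W+ = 51, W- = 27, W = min = 27, p = 0.343722, fail to reject H0.


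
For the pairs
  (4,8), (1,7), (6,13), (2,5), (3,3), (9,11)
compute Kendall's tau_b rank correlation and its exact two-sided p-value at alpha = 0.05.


Step 1: Enumerate the 15 unordered pairs (i,j) with i<j and classify each by sign(x_j-x_i) * sign(y_j-y_i).
  (1,2):dx=-3,dy=-1->C; (1,3):dx=+2,dy=+5->C; (1,4):dx=-2,dy=-3->C; (1,5):dx=-1,dy=-5->C
  (1,6):dx=+5,dy=+3->C; (2,3):dx=+5,dy=+6->C; (2,4):dx=+1,dy=-2->D; (2,5):dx=+2,dy=-4->D
  (2,6):dx=+8,dy=+4->C; (3,4):dx=-4,dy=-8->C; (3,5):dx=-3,dy=-10->C; (3,6):dx=+3,dy=-2->D
  (4,5):dx=+1,dy=-2->D; (4,6):dx=+7,dy=+6->C; (5,6):dx=+6,dy=+8->C
Step 2: C = 11, D = 4, total pairs = 15.
Step 3: tau = (C - D)/(n(n-1)/2) = (11 - 4)/15 = 0.466667.
Step 4: Exact two-sided p-value (enumerate n! = 720 permutations of y under H0): p = 0.272222.
Step 5: alpha = 0.05. fail to reject H0.

tau_b = 0.4667 (C=11, D=4), p = 0.272222, fail to reject H0.


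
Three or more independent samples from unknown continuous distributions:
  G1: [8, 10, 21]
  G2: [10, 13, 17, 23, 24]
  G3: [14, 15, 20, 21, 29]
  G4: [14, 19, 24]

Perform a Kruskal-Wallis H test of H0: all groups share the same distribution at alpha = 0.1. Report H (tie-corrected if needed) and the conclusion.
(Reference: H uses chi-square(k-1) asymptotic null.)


Step 1: Combine all N = 16 observations and assign midranks.
sorted (value, group, rank): (8,G1,1), (10,G1,2.5), (10,G2,2.5), (13,G2,4), (14,G3,5.5), (14,G4,5.5), (15,G3,7), (17,G2,8), (19,G4,9), (20,G3,10), (21,G1,11.5), (21,G3,11.5), (23,G2,13), (24,G2,14.5), (24,G4,14.5), (29,G3,16)
Step 2: Sum ranks within each group.
R_1 = 15 (n_1 = 3)
R_2 = 42 (n_2 = 5)
R_3 = 50 (n_3 = 5)
R_4 = 29 (n_4 = 3)
Step 3: H = 12/(N(N+1)) * sum(R_i^2/n_i) - 3(N+1)
     = 12/(16*17) * (15^2/3 + 42^2/5 + 50^2/5 + 29^2/3) - 3*17
     = 0.044118 * 1208.13 - 51
     = 2.300000.
Step 4: Ties present; correction factor C = 1 - 24/(16^3 - 16) = 0.994118. Corrected H = 2.300000 / 0.994118 = 2.313609.
Step 5: Under H0, H ~ chi^2(3); p-value = 0.509919.
Step 6: alpha = 0.1. fail to reject H0.

H = 2.3136, df = 3, p = 0.509919, fail to reject H0.


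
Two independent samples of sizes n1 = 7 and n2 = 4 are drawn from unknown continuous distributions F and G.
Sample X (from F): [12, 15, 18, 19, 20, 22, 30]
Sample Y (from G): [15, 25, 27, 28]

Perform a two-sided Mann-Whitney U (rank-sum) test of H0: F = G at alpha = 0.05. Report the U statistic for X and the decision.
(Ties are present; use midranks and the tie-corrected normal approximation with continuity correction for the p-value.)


Step 1: Combine and sort all 11 observations; assign midranks.
sorted (value, group): (12,X), (15,X), (15,Y), (18,X), (19,X), (20,X), (22,X), (25,Y), (27,Y), (28,Y), (30,X)
ranks: 12->1, 15->2.5, 15->2.5, 18->4, 19->5, 20->6, 22->7, 25->8, 27->9, 28->10, 30->11
Step 2: Rank sum for X: R1 = 1 + 2.5 + 4 + 5 + 6 + 7 + 11 = 36.5.
Step 3: U_X = R1 - n1(n1+1)/2 = 36.5 - 7*8/2 = 36.5 - 28 = 8.5.
       U_Y = n1*n2 - U_X = 28 - 8.5 = 19.5.
Step 4: Ties are present, so use the tie-corrected normal approximation (with continuity correction) for the p-value.
Step 5: p-value = 0.343605; compare to alpha = 0.05. fail to reject H0.

U_X = 8.5, p = 0.343605, fail to reject H0 at alpha = 0.05.


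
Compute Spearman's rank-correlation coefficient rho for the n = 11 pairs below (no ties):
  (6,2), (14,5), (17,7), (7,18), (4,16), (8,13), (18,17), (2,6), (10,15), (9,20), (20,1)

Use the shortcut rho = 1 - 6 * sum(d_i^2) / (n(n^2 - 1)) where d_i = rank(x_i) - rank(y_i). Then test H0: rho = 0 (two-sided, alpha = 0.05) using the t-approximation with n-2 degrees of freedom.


Step 1: Rank x and y separately (midranks; no ties here).
rank(x): 6->3, 14->8, 17->9, 7->4, 4->2, 8->5, 18->10, 2->1, 10->7, 9->6, 20->11
rank(y): 2->2, 5->3, 7->5, 18->10, 16->8, 13->6, 17->9, 6->4, 15->7, 20->11, 1->1
Step 2: d_i = R_x(i) - R_y(i); compute d_i^2.
  (3-2)^2=1, (8-3)^2=25, (9-5)^2=16, (4-10)^2=36, (2-8)^2=36, (5-6)^2=1, (10-9)^2=1, (1-4)^2=9, (7-7)^2=0, (6-11)^2=25, (11-1)^2=100
sum(d^2) = 250.
Step 3: rho = 1 - 6*250 / (11*(11^2 - 1)) = 1 - 1500/1320 = -0.136364.
Step 4: Under H0, t = rho * sqrt((n-2)/(1-rho^2)) = -0.4129 ~ t(9).
Step 5: Two-sided p-value from the t-distribution with 9 df = 0.689309.
Step 6: alpha = 0.05. fail to reject H0.

rho = -0.1364, p = 0.689309, fail to reject H0 at alpha = 0.05.


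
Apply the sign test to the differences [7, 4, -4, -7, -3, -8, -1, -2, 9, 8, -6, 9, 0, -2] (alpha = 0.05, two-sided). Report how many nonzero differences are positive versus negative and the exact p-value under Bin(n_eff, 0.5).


Step 1: Discard zero differences. Original n = 14; n_eff = number of nonzero differences = 13.
Nonzero differences (with sign): +7, +4, -4, -7, -3, -8, -1, -2, +9, +8, -6, +9, -2
Step 2: Count signs: positive = 5, negative = 8.
Step 3: Under H0: P(positive) = 0.5, so the number of positives S ~ Bin(13, 0.5).
Step 4: Two-sided exact p-value = sum of Bin(13,0.5) probabilities at or below the observed probability = 0.581055.
Step 5: alpha = 0.05. fail to reject H0.

n_eff = 13, pos = 5, neg = 8, p = 0.581055, fail to reject H0.


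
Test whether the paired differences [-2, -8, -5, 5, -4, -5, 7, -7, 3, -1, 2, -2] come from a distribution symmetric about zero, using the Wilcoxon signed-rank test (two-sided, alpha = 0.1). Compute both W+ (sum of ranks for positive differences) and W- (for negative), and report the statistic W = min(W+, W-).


Step 1: Drop any zero differences (none here) and take |d_i|.
|d| = [2, 8, 5, 5, 4, 5, 7, 7, 3, 1, 2, 2]
Step 2: Midrank |d_i| (ties get averaged ranks).
ranks: |2|->3, |8|->12, |5|->8, |5|->8, |4|->6, |5|->8, |7|->10.5, |7|->10.5, |3|->5, |1|->1, |2|->3, |2|->3
Step 3: Attach original signs; sum ranks with positive sign and with negative sign.
W+ = 8 + 10.5 + 5 + 3 = 26.5
W- = 3 + 12 + 8 + 6 + 8 + 10.5 + 1 + 3 = 51.5
(Check: W+ + W- = 78 should equal n(n+1)/2 = 78.)
Step 4: Test statistic W = min(W+, W-) = 26.5.
Step 5: Ties in |d|, so use the tie-corrected normal approximation.
        E[W] = n(n+1)/4 = 12*13/4 = 39.
        Tie groups: |d|=2 (t=3), |d|=5 (t=3), |d|=7 (t=2); sum(t^3 - t) = 54.
        Var[W] = n(n+1)(2n+1)/24 - sum(t^3-t)/48 = 3900/24 - 54/48 = 161.375.
        z = (W - E[W]) / sqrt(Var[W]) = (26.5 - 39) / 12.7033 = -0.9840.
        Two-sided p = 2*Phi(z) = 0.325119.
Step 6: alpha = 0.1. fail to reject H0.

W+ = 26.5, W- = 51.5, W = min = 26.5, p = 0.325119, fail to reject H0.


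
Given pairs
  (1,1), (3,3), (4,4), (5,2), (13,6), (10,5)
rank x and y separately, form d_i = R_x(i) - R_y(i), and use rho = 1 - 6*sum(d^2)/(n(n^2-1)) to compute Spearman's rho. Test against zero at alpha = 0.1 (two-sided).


Step 1: Rank x and y separately (midranks; no ties here).
rank(x): 1->1, 3->2, 4->3, 5->4, 13->6, 10->5
rank(y): 1->1, 3->3, 4->4, 2->2, 6->6, 5->5
Step 2: d_i = R_x(i) - R_y(i); compute d_i^2.
  (1-1)^2=0, (2-3)^2=1, (3-4)^2=1, (4-2)^2=4, (6-6)^2=0, (5-5)^2=0
sum(d^2) = 6.
Step 3: rho = 1 - 6*6 / (6*(6^2 - 1)) = 1 - 36/210 = 0.828571.
Step 4: Under H0, t = rho * sqrt((n-2)/(1-rho^2)) = 2.9598 ~ t(4).
Step 5: Two-sided p-value from the t-distribution with 4 df = 0.041563.
Step 6: alpha = 0.1. reject H0.

rho = 0.8286, p = 0.041563, reject H0 at alpha = 0.1.


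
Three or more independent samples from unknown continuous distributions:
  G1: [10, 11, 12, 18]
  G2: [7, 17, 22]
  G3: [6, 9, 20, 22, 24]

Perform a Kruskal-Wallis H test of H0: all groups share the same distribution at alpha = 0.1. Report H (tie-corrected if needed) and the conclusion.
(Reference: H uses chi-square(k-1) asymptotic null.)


Step 1: Combine all N = 12 observations and assign midranks.
sorted (value, group, rank): (6,G3,1), (7,G2,2), (9,G3,3), (10,G1,4), (11,G1,5), (12,G1,6), (17,G2,7), (18,G1,8), (20,G3,9), (22,G2,10.5), (22,G3,10.5), (24,G3,12)
Step 2: Sum ranks within each group.
R_1 = 23 (n_1 = 4)
R_2 = 19.5 (n_2 = 3)
R_3 = 35.5 (n_3 = 5)
Step 3: H = 12/(N(N+1)) * sum(R_i^2/n_i) - 3(N+1)
     = 12/(12*13) * (23^2/4 + 19.5^2/3 + 35.5^2/5) - 3*13
     = 0.076923 * 511.05 - 39
     = 0.311538.
Step 4: Ties present; correction factor C = 1 - 6/(12^3 - 12) = 0.996503. Corrected H = 0.311538 / 0.996503 = 0.312632.
Step 5: Under H0, H ~ chi^2(2); p-value = 0.855289.
Step 6: alpha = 0.1. fail to reject H0.

H = 0.3126, df = 2, p = 0.855289, fail to reject H0.


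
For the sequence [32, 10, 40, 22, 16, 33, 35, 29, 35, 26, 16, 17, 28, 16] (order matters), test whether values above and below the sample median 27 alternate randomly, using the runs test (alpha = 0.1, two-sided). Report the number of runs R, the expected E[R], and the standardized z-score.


Step 1: Compute median = 27; label A = above, B = below.
Labels in order: ABABBAAAABBBAB  (n_A = 7, n_B = 7)
Step 2: Count runs R = 8.
Step 3: Under H0 (random ordering), E[R] = 2*n_A*n_B/(n_A+n_B) + 1 = 2*7*7/14 + 1 = 8.0000.
        Var[R] = 2*n_A*n_B*(2*n_A*n_B - n_A - n_B) / ((n_A+n_B)^2 * (n_A+n_B-1)) = 8232/2548 = 3.2308.
        SD[R] = 1.7974.
Step 4: R = E[R], so z = 0 with no continuity correction.
Step 5: Two-sided p-value via normal approximation = 2*(1 - Phi(|z|)) = 1.000000.
Step 6: alpha = 0.1. fail to reject H0.

R = 8, z = 0.0000, p = 1.000000, fail to reject H0.


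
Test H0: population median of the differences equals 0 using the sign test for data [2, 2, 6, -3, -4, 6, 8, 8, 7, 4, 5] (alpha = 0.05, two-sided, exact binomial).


Step 1: Discard zero differences. Original n = 11; n_eff = number of nonzero differences = 11.
Nonzero differences (with sign): +2, +2, +6, -3, -4, +6, +8, +8, +7, +4, +5
Step 2: Count signs: positive = 9, negative = 2.
Step 3: Under H0: P(positive) = 0.5, so the number of positives S ~ Bin(11, 0.5).
Step 4: Two-sided exact p-value = sum of Bin(11,0.5) probabilities at or below the observed probability = 0.065430.
Step 5: alpha = 0.05. fail to reject H0.

n_eff = 11, pos = 9, neg = 2, p = 0.065430, fail to reject H0.


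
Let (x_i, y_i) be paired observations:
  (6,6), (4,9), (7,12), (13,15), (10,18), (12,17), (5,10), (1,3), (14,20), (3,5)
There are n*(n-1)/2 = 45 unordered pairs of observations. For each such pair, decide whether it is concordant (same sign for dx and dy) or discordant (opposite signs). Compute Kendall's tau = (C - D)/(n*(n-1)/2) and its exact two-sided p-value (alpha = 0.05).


Step 1: Enumerate the 45 unordered pairs (i,j) with i<j and classify each by sign(x_j-x_i) * sign(y_j-y_i).
  (1,2):dx=-2,dy=+3->D; (1,3):dx=+1,dy=+6->C; (1,4):dx=+7,dy=+9->C; (1,5):dx=+4,dy=+12->C
  (1,6):dx=+6,dy=+11->C; (1,7):dx=-1,dy=+4->D; (1,8):dx=-5,dy=-3->C; (1,9):dx=+8,dy=+14->C
  (1,10):dx=-3,dy=-1->C; (2,3):dx=+3,dy=+3->C; (2,4):dx=+9,dy=+6->C; (2,5):dx=+6,dy=+9->C
  (2,6):dx=+8,dy=+8->C; (2,7):dx=+1,dy=+1->C; (2,8):dx=-3,dy=-6->C; (2,9):dx=+10,dy=+11->C
  (2,10):dx=-1,dy=-4->C; (3,4):dx=+6,dy=+3->C; (3,5):dx=+3,dy=+6->C; (3,6):dx=+5,dy=+5->C
  (3,7):dx=-2,dy=-2->C; (3,8):dx=-6,dy=-9->C; (3,9):dx=+7,dy=+8->C; (3,10):dx=-4,dy=-7->C
  (4,5):dx=-3,dy=+3->D; (4,6):dx=-1,dy=+2->D; (4,7):dx=-8,dy=-5->C; (4,8):dx=-12,dy=-12->C
  (4,9):dx=+1,dy=+5->C; (4,10):dx=-10,dy=-10->C; (5,6):dx=+2,dy=-1->D; (5,7):dx=-5,dy=-8->C
  (5,8):dx=-9,dy=-15->C; (5,9):dx=+4,dy=+2->C; (5,10):dx=-7,dy=-13->C; (6,7):dx=-7,dy=-7->C
  (6,8):dx=-11,dy=-14->C; (6,9):dx=+2,dy=+3->C; (6,10):dx=-9,dy=-12->C; (7,8):dx=-4,dy=-7->C
  (7,9):dx=+9,dy=+10->C; (7,10):dx=-2,dy=-5->C; (8,9):dx=+13,dy=+17->C; (8,10):dx=+2,dy=+2->C
  (9,10):dx=-11,dy=-15->C
Step 2: C = 40, D = 5, total pairs = 45.
Step 3: tau = (C - D)/(n(n-1)/2) = (40 - 5)/45 = 0.777778.
Step 4: Exact two-sided p-value (enumerate n! = 3628800 permutations of y under H0): p = 0.000946.
Step 5: alpha = 0.05. reject H0.

tau_b = 0.7778 (C=40, D=5), p = 0.000946, reject H0.


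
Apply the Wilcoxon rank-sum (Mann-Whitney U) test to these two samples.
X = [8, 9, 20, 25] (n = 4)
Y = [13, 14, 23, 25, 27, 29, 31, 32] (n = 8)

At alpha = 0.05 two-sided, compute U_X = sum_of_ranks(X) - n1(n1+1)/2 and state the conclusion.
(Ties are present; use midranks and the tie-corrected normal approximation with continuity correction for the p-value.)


Step 1: Combine and sort all 12 observations; assign midranks.
sorted (value, group): (8,X), (9,X), (13,Y), (14,Y), (20,X), (23,Y), (25,X), (25,Y), (27,Y), (29,Y), (31,Y), (32,Y)
ranks: 8->1, 9->2, 13->3, 14->4, 20->5, 23->6, 25->7.5, 25->7.5, 27->9, 29->10, 31->11, 32->12
Step 2: Rank sum for X: R1 = 1 + 2 + 5 + 7.5 = 15.5.
Step 3: U_X = R1 - n1(n1+1)/2 = 15.5 - 4*5/2 = 15.5 - 10 = 5.5.
       U_Y = n1*n2 - U_X = 32 - 5.5 = 26.5.
Step 4: Ties are present, so use the tie-corrected normal approximation (with continuity correction) for the p-value.
Step 5: p-value = 0.088869; compare to alpha = 0.05. fail to reject H0.

U_X = 5.5, p = 0.088869, fail to reject H0 at alpha = 0.05.


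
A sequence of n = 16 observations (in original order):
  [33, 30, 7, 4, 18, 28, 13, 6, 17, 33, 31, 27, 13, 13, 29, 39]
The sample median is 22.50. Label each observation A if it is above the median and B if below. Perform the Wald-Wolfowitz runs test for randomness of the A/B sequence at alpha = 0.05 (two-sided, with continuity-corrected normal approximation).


Step 1: Compute median = 22.50; label A = above, B = below.
Labels in order: AABBBABBBAAABBAA  (n_A = 8, n_B = 8)
Step 2: Count runs R = 7.
Step 3: Under H0 (random ordering), E[R] = 2*n_A*n_B/(n_A+n_B) + 1 = 2*8*8/16 + 1 = 9.0000.
        Var[R] = 2*n_A*n_B*(2*n_A*n_B - n_A - n_B) / ((n_A+n_B)^2 * (n_A+n_B-1)) = 14336/3840 = 3.7333.
        SD[R] = 1.9322.
Step 4: Continuity-corrected z = (R + 0.5 - E[R]) / SD[R] = (7 + 0.5 - 9.0000) / 1.9322 = -0.7763.
Step 5: Two-sided p-value via normal approximation = 2*(1 - Phi(|z|)) = 0.437558.
Step 6: alpha = 0.05. fail to reject H0.

R = 7, z = -0.7763, p = 0.437558, fail to reject H0.
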